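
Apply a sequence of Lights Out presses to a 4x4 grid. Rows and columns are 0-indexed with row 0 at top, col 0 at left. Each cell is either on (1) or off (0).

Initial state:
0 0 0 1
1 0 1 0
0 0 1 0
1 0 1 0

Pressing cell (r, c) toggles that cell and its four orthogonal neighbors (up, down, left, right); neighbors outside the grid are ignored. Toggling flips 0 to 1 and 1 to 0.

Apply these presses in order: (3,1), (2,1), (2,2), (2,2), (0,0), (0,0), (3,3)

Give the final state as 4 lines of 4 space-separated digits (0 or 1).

Answer: 0 0 0 1
1 1 1 0
1 0 0 1
0 0 1 1

Derivation:
After press 1 at (3,1):
0 0 0 1
1 0 1 0
0 1 1 0
0 1 0 0

After press 2 at (2,1):
0 0 0 1
1 1 1 0
1 0 0 0
0 0 0 0

After press 3 at (2,2):
0 0 0 1
1 1 0 0
1 1 1 1
0 0 1 0

After press 4 at (2,2):
0 0 0 1
1 1 1 0
1 0 0 0
0 0 0 0

After press 5 at (0,0):
1 1 0 1
0 1 1 0
1 0 0 0
0 0 0 0

After press 6 at (0,0):
0 0 0 1
1 1 1 0
1 0 0 0
0 0 0 0

After press 7 at (3,3):
0 0 0 1
1 1 1 0
1 0 0 1
0 0 1 1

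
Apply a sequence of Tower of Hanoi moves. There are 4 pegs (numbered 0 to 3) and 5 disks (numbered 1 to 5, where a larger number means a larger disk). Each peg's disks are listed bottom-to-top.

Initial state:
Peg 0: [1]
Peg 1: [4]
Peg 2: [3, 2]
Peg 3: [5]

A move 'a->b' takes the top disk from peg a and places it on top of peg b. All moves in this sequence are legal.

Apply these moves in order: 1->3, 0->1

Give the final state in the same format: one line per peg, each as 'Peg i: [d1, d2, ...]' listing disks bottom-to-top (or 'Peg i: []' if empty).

After move 1 (1->3):
Peg 0: [1]
Peg 1: []
Peg 2: [3, 2]
Peg 3: [5, 4]

After move 2 (0->1):
Peg 0: []
Peg 1: [1]
Peg 2: [3, 2]
Peg 3: [5, 4]

Answer: Peg 0: []
Peg 1: [1]
Peg 2: [3, 2]
Peg 3: [5, 4]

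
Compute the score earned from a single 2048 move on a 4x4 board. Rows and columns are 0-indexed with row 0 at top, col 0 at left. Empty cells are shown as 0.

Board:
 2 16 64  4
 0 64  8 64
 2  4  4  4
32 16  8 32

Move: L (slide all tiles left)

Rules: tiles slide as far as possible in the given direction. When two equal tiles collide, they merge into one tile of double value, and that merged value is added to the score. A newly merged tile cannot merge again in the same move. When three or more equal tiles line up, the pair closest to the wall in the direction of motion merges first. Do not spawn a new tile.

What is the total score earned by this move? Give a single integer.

Slide left:
row 0: [2, 16, 64, 4] -> [2, 16, 64, 4]  score +0 (running 0)
row 1: [0, 64, 8, 64] -> [64, 8, 64, 0]  score +0 (running 0)
row 2: [2, 4, 4, 4] -> [2, 8, 4, 0]  score +8 (running 8)
row 3: [32, 16, 8, 32] -> [32, 16, 8, 32]  score +0 (running 8)
Board after move:
 2 16 64  4
64  8 64  0
 2  8  4  0
32 16  8 32

Answer: 8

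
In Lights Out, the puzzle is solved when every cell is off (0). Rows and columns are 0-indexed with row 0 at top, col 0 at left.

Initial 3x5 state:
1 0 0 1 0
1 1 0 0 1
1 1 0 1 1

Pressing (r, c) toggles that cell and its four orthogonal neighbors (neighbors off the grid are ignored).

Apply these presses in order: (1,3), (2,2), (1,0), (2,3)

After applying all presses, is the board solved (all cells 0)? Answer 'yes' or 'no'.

Answer: yes

Derivation:
After press 1 at (1,3):
1 0 0 0 0
1 1 1 1 0
1 1 0 0 1

After press 2 at (2,2):
1 0 0 0 0
1 1 0 1 0
1 0 1 1 1

After press 3 at (1,0):
0 0 0 0 0
0 0 0 1 0
0 0 1 1 1

After press 4 at (2,3):
0 0 0 0 0
0 0 0 0 0
0 0 0 0 0

Lights still on: 0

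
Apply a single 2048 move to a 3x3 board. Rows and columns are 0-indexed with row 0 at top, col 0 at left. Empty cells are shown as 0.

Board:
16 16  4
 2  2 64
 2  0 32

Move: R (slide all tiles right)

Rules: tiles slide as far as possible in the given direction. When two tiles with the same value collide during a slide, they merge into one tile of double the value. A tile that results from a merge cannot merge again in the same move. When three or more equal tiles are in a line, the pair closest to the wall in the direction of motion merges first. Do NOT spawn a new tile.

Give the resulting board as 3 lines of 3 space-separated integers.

Answer:  0 32  4
 0  4 64
 0  2 32

Derivation:
Slide right:
row 0: [16, 16, 4] -> [0, 32, 4]
row 1: [2, 2, 64] -> [0, 4, 64]
row 2: [2, 0, 32] -> [0, 2, 32]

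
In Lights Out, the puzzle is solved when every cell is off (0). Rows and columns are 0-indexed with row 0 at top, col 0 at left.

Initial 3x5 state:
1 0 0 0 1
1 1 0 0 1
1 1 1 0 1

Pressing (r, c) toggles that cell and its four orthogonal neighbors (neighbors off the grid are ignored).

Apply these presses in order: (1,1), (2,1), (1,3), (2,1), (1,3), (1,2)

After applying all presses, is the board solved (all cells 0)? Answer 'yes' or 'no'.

After press 1 at (1,1):
1 1 0 0 1
0 0 1 0 1
1 0 1 0 1

After press 2 at (2,1):
1 1 0 0 1
0 1 1 0 1
0 1 0 0 1

After press 3 at (1,3):
1 1 0 1 1
0 1 0 1 0
0 1 0 1 1

After press 4 at (2,1):
1 1 0 1 1
0 0 0 1 0
1 0 1 1 1

After press 5 at (1,3):
1 1 0 0 1
0 0 1 0 1
1 0 1 0 1

After press 6 at (1,2):
1 1 1 0 1
0 1 0 1 1
1 0 0 0 1

Lights still on: 9

Answer: no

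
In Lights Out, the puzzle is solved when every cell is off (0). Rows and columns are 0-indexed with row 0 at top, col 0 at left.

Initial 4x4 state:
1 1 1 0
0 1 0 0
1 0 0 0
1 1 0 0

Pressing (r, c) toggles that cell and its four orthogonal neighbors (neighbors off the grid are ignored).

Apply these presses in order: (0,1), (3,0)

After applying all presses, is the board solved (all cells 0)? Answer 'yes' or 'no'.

Answer: yes

Derivation:
After press 1 at (0,1):
0 0 0 0
0 0 0 0
1 0 0 0
1 1 0 0

After press 2 at (3,0):
0 0 0 0
0 0 0 0
0 0 0 0
0 0 0 0

Lights still on: 0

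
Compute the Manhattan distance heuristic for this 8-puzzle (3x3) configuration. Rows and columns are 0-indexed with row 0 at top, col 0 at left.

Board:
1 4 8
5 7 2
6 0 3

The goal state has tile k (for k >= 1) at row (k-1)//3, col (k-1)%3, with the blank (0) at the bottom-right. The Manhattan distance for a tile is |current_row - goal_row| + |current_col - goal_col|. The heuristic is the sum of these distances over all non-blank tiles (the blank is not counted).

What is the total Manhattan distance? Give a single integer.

Tile 1: at (0,0), goal (0,0), distance |0-0|+|0-0| = 0
Tile 4: at (0,1), goal (1,0), distance |0-1|+|1-0| = 2
Tile 8: at (0,2), goal (2,1), distance |0-2|+|2-1| = 3
Tile 5: at (1,0), goal (1,1), distance |1-1|+|0-1| = 1
Tile 7: at (1,1), goal (2,0), distance |1-2|+|1-0| = 2
Tile 2: at (1,2), goal (0,1), distance |1-0|+|2-1| = 2
Tile 6: at (2,0), goal (1,2), distance |2-1|+|0-2| = 3
Tile 3: at (2,2), goal (0,2), distance |2-0|+|2-2| = 2
Sum: 0 + 2 + 3 + 1 + 2 + 2 + 3 + 2 = 15

Answer: 15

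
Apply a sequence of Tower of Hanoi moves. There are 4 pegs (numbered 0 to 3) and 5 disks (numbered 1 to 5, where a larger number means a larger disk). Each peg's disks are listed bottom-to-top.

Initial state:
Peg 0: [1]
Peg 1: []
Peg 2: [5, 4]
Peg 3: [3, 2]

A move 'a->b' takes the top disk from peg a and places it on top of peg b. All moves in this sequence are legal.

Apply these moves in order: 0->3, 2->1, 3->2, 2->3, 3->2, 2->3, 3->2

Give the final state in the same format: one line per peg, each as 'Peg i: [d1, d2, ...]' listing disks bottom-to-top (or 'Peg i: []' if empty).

After move 1 (0->3):
Peg 0: []
Peg 1: []
Peg 2: [5, 4]
Peg 3: [3, 2, 1]

After move 2 (2->1):
Peg 0: []
Peg 1: [4]
Peg 2: [5]
Peg 3: [3, 2, 1]

After move 3 (3->2):
Peg 0: []
Peg 1: [4]
Peg 2: [5, 1]
Peg 3: [3, 2]

After move 4 (2->3):
Peg 0: []
Peg 1: [4]
Peg 2: [5]
Peg 3: [3, 2, 1]

After move 5 (3->2):
Peg 0: []
Peg 1: [4]
Peg 2: [5, 1]
Peg 3: [3, 2]

After move 6 (2->3):
Peg 0: []
Peg 1: [4]
Peg 2: [5]
Peg 3: [3, 2, 1]

After move 7 (3->2):
Peg 0: []
Peg 1: [4]
Peg 2: [5, 1]
Peg 3: [3, 2]

Answer: Peg 0: []
Peg 1: [4]
Peg 2: [5, 1]
Peg 3: [3, 2]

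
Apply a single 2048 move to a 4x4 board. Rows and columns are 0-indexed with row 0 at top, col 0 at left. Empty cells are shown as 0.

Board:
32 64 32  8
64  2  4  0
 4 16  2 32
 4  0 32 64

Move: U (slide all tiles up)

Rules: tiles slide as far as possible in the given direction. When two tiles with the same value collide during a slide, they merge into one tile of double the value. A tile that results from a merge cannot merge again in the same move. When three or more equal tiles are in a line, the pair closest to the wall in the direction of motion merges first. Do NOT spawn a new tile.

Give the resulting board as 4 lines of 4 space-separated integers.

Answer: 32 64 32  8
64  2  4 32
 8 16  2 64
 0  0 32  0

Derivation:
Slide up:
col 0: [32, 64, 4, 4] -> [32, 64, 8, 0]
col 1: [64, 2, 16, 0] -> [64, 2, 16, 0]
col 2: [32, 4, 2, 32] -> [32, 4, 2, 32]
col 3: [8, 0, 32, 64] -> [8, 32, 64, 0]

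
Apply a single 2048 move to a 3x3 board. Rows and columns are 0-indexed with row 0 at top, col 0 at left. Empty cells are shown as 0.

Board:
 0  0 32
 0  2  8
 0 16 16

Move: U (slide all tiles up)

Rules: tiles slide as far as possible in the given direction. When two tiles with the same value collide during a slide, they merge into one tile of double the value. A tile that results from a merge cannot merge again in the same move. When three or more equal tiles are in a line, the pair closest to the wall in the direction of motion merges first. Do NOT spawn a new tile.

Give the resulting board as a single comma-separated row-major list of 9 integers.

Slide up:
col 0: [0, 0, 0] -> [0, 0, 0]
col 1: [0, 2, 16] -> [2, 16, 0]
col 2: [32, 8, 16] -> [32, 8, 16]

Answer: 0, 2, 32, 0, 16, 8, 0, 0, 16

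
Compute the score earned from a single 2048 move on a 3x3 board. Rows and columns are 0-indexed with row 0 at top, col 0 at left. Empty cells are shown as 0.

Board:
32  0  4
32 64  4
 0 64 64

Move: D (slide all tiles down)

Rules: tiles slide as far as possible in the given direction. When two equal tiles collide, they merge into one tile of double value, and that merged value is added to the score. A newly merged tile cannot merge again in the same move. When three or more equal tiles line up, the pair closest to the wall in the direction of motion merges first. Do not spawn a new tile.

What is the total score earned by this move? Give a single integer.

Answer: 200

Derivation:
Slide down:
col 0: [32, 32, 0] -> [0, 0, 64]  score +64 (running 64)
col 1: [0, 64, 64] -> [0, 0, 128]  score +128 (running 192)
col 2: [4, 4, 64] -> [0, 8, 64]  score +8 (running 200)
Board after move:
  0   0   0
  0   0   8
 64 128  64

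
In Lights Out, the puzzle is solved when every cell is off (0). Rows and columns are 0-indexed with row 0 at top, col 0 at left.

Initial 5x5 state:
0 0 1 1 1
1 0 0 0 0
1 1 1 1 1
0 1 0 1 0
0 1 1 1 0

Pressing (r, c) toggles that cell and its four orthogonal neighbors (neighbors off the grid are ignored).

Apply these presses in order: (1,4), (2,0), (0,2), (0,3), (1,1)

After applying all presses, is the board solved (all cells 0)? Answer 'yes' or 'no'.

Answer: no

Derivation:
After press 1 at (1,4):
0 0 1 1 0
1 0 0 1 1
1 1 1 1 0
0 1 0 1 0
0 1 1 1 0

After press 2 at (2,0):
0 0 1 1 0
0 0 0 1 1
0 0 1 1 0
1 1 0 1 0
0 1 1 1 0

After press 3 at (0,2):
0 1 0 0 0
0 0 1 1 1
0 0 1 1 0
1 1 0 1 0
0 1 1 1 0

After press 4 at (0,3):
0 1 1 1 1
0 0 1 0 1
0 0 1 1 0
1 1 0 1 0
0 1 1 1 0

After press 5 at (1,1):
0 0 1 1 1
1 1 0 0 1
0 1 1 1 0
1 1 0 1 0
0 1 1 1 0

Lights still on: 15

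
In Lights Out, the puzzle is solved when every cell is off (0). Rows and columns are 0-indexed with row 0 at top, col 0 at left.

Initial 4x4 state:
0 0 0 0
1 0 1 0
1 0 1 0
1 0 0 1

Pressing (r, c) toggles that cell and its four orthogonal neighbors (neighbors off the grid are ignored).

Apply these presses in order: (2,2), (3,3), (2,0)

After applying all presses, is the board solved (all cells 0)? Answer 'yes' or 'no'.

Answer: yes

Derivation:
After press 1 at (2,2):
0 0 0 0
1 0 0 0
1 1 0 1
1 0 1 1

After press 2 at (3,3):
0 0 0 0
1 0 0 0
1 1 0 0
1 0 0 0

After press 3 at (2,0):
0 0 0 0
0 0 0 0
0 0 0 0
0 0 0 0

Lights still on: 0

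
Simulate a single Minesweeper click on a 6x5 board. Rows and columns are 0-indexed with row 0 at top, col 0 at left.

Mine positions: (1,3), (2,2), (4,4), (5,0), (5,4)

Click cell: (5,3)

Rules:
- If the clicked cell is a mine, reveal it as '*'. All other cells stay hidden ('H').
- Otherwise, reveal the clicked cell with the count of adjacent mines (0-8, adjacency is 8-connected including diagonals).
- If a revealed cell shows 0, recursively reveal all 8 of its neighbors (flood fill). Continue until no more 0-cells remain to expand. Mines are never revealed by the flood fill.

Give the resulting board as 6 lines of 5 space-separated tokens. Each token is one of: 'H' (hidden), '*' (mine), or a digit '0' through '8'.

H H H H H
H H H H H
H H H H H
H H H H H
H H H H H
H H H 2 H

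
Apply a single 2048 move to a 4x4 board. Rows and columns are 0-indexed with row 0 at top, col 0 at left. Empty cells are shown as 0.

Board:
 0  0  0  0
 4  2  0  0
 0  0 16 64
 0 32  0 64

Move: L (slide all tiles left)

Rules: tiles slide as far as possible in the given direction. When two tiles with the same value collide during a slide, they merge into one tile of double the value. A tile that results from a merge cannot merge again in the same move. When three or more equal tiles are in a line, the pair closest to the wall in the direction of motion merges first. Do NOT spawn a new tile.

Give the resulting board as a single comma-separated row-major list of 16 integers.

Slide left:
row 0: [0, 0, 0, 0] -> [0, 0, 0, 0]
row 1: [4, 2, 0, 0] -> [4, 2, 0, 0]
row 2: [0, 0, 16, 64] -> [16, 64, 0, 0]
row 3: [0, 32, 0, 64] -> [32, 64, 0, 0]

Answer: 0, 0, 0, 0, 4, 2, 0, 0, 16, 64, 0, 0, 32, 64, 0, 0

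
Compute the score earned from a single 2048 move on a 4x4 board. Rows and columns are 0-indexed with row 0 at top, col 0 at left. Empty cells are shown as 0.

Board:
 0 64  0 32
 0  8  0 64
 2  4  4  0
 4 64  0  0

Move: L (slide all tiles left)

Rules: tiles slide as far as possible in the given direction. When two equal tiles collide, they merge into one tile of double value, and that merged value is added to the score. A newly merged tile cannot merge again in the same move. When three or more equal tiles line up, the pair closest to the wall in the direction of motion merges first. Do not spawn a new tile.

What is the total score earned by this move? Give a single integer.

Answer: 8

Derivation:
Slide left:
row 0: [0, 64, 0, 32] -> [64, 32, 0, 0]  score +0 (running 0)
row 1: [0, 8, 0, 64] -> [8, 64, 0, 0]  score +0 (running 0)
row 2: [2, 4, 4, 0] -> [2, 8, 0, 0]  score +8 (running 8)
row 3: [4, 64, 0, 0] -> [4, 64, 0, 0]  score +0 (running 8)
Board after move:
64 32  0  0
 8 64  0  0
 2  8  0  0
 4 64  0  0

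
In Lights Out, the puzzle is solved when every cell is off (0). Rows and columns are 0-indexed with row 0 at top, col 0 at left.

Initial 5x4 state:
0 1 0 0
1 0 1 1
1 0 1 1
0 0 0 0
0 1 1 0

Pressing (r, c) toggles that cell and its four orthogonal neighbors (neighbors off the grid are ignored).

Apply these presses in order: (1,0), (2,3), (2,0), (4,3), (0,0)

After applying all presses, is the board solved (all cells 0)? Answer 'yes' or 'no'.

After press 1 at (1,0):
1 1 0 0
0 1 1 1
0 0 1 1
0 0 0 0
0 1 1 0

After press 2 at (2,3):
1 1 0 0
0 1 1 0
0 0 0 0
0 0 0 1
0 1 1 0

After press 3 at (2,0):
1 1 0 0
1 1 1 0
1 1 0 0
1 0 0 1
0 1 1 0

After press 4 at (4,3):
1 1 0 0
1 1 1 0
1 1 0 0
1 0 0 0
0 1 0 1

After press 5 at (0,0):
0 0 0 0
0 1 1 0
1 1 0 0
1 0 0 0
0 1 0 1

Lights still on: 7

Answer: no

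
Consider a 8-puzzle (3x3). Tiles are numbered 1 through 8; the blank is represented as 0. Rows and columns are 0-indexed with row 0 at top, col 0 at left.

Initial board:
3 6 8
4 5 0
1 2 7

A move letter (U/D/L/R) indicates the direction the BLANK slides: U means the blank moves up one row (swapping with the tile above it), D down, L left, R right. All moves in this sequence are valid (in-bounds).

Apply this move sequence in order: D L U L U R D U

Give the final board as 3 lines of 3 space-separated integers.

After move 1 (D):
3 6 8
4 5 7
1 2 0

After move 2 (L):
3 6 8
4 5 7
1 0 2

After move 3 (U):
3 6 8
4 0 7
1 5 2

After move 4 (L):
3 6 8
0 4 7
1 5 2

After move 5 (U):
0 6 8
3 4 7
1 5 2

After move 6 (R):
6 0 8
3 4 7
1 5 2

After move 7 (D):
6 4 8
3 0 7
1 5 2

After move 8 (U):
6 0 8
3 4 7
1 5 2

Answer: 6 0 8
3 4 7
1 5 2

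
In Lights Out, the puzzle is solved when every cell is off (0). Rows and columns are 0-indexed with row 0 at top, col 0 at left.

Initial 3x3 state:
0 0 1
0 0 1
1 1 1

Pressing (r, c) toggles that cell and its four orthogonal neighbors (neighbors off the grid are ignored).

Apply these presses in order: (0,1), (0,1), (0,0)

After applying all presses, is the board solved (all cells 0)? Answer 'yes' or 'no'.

After press 1 at (0,1):
1 1 0
0 1 1
1 1 1

After press 2 at (0,1):
0 0 1
0 0 1
1 1 1

After press 3 at (0,0):
1 1 1
1 0 1
1 1 1

Lights still on: 8

Answer: no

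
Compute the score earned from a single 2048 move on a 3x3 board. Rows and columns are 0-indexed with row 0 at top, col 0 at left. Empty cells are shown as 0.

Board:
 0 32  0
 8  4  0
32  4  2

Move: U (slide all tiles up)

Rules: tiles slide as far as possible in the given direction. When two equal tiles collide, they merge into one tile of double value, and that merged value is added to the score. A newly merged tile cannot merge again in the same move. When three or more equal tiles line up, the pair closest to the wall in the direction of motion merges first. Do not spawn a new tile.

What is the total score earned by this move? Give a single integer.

Answer: 8

Derivation:
Slide up:
col 0: [0, 8, 32] -> [8, 32, 0]  score +0 (running 0)
col 1: [32, 4, 4] -> [32, 8, 0]  score +8 (running 8)
col 2: [0, 0, 2] -> [2, 0, 0]  score +0 (running 8)
Board after move:
 8 32  2
32  8  0
 0  0  0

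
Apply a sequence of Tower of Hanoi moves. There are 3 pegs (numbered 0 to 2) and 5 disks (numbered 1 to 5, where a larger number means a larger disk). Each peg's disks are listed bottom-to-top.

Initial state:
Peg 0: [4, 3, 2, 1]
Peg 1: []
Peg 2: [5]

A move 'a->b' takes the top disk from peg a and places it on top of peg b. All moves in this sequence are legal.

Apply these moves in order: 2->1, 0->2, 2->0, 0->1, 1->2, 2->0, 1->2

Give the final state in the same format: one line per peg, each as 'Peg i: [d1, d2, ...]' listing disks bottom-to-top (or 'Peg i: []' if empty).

Answer: Peg 0: [4, 3, 2, 1]
Peg 1: []
Peg 2: [5]

Derivation:
After move 1 (2->1):
Peg 0: [4, 3, 2, 1]
Peg 1: [5]
Peg 2: []

After move 2 (0->2):
Peg 0: [4, 3, 2]
Peg 1: [5]
Peg 2: [1]

After move 3 (2->0):
Peg 0: [4, 3, 2, 1]
Peg 1: [5]
Peg 2: []

After move 4 (0->1):
Peg 0: [4, 3, 2]
Peg 1: [5, 1]
Peg 2: []

After move 5 (1->2):
Peg 0: [4, 3, 2]
Peg 1: [5]
Peg 2: [1]

After move 6 (2->0):
Peg 0: [4, 3, 2, 1]
Peg 1: [5]
Peg 2: []

After move 7 (1->2):
Peg 0: [4, 3, 2, 1]
Peg 1: []
Peg 2: [5]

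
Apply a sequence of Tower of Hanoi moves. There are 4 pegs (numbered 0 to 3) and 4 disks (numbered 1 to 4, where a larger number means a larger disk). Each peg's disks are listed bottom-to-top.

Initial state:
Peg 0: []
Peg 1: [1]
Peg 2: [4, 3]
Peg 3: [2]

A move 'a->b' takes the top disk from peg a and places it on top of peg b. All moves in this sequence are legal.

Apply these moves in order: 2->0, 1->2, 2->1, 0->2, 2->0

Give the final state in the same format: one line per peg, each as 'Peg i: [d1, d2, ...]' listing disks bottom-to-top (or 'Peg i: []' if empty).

Answer: Peg 0: [3]
Peg 1: [1]
Peg 2: [4]
Peg 3: [2]

Derivation:
After move 1 (2->0):
Peg 0: [3]
Peg 1: [1]
Peg 2: [4]
Peg 3: [2]

After move 2 (1->2):
Peg 0: [3]
Peg 1: []
Peg 2: [4, 1]
Peg 3: [2]

After move 3 (2->1):
Peg 0: [3]
Peg 1: [1]
Peg 2: [4]
Peg 3: [2]

After move 4 (0->2):
Peg 0: []
Peg 1: [1]
Peg 2: [4, 3]
Peg 3: [2]

After move 5 (2->0):
Peg 0: [3]
Peg 1: [1]
Peg 2: [4]
Peg 3: [2]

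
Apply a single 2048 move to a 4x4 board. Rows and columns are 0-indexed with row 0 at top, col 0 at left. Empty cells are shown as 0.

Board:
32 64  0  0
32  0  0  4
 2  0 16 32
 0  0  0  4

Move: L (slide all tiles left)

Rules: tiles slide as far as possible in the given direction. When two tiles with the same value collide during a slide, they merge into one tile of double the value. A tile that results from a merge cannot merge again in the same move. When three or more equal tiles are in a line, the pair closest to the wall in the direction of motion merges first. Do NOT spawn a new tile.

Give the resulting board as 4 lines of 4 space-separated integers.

Answer: 32 64  0  0
32  4  0  0
 2 16 32  0
 4  0  0  0

Derivation:
Slide left:
row 0: [32, 64, 0, 0] -> [32, 64, 0, 0]
row 1: [32, 0, 0, 4] -> [32, 4, 0, 0]
row 2: [2, 0, 16, 32] -> [2, 16, 32, 0]
row 3: [0, 0, 0, 4] -> [4, 0, 0, 0]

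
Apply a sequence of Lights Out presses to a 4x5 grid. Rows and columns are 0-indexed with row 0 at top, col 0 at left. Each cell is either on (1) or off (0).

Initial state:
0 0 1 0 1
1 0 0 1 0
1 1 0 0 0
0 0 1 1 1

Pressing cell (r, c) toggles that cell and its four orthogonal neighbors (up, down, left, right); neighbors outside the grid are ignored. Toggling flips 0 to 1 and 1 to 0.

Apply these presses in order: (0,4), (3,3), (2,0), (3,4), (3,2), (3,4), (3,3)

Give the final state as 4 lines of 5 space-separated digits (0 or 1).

After press 1 at (0,4):
0 0 1 1 0
1 0 0 1 1
1 1 0 0 0
0 0 1 1 1

After press 2 at (3,3):
0 0 1 1 0
1 0 0 1 1
1 1 0 1 0
0 0 0 0 0

After press 3 at (2,0):
0 0 1 1 0
0 0 0 1 1
0 0 0 1 0
1 0 0 0 0

After press 4 at (3,4):
0 0 1 1 0
0 0 0 1 1
0 0 0 1 1
1 0 0 1 1

After press 5 at (3,2):
0 0 1 1 0
0 0 0 1 1
0 0 1 1 1
1 1 1 0 1

After press 6 at (3,4):
0 0 1 1 0
0 0 0 1 1
0 0 1 1 0
1 1 1 1 0

After press 7 at (3,3):
0 0 1 1 0
0 0 0 1 1
0 0 1 0 0
1 1 0 0 1

Answer: 0 0 1 1 0
0 0 0 1 1
0 0 1 0 0
1 1 0 0 1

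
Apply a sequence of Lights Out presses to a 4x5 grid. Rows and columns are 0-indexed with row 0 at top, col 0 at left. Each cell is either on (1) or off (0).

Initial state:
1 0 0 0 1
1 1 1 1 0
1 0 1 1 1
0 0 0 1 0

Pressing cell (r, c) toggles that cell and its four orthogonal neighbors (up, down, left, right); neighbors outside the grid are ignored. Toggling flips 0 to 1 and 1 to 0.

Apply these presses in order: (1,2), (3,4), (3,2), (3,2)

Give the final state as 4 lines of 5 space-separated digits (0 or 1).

Answer: 1 0 1 0 1
1 0 0 0 0
1 0 0 1 0
0 0 0 0 1

Derivation:
After press 1 at (1,2):
1 0 1 0 1
1 0 0 0 0
1 0 0 1 1
0 0 0 1 0

After press 2 at (3,4):
1 0 1 0 1
1 0 0 0 0
1 0 0 1 0
0 0 0 0 1

After press 3 at (3,2):
1 0 1 0 1
1 0 0 0 0
1 0 1 1 0
0 1 1 1 1

After press 4 at (3,2):
1 0 1 0 1
1 0 0 0 0
1 0 0 1 0
0 0 0 0 1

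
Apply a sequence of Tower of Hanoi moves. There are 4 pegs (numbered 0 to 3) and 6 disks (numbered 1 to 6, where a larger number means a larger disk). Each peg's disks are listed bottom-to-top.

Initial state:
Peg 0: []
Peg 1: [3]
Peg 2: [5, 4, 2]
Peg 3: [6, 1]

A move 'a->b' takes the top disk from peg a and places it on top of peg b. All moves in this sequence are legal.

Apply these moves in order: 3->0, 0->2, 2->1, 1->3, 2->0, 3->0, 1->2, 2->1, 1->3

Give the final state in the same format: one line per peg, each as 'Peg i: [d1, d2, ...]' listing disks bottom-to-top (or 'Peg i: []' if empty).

Answer: Peg 0: [2, 1]
Peg 1: []
Peg 2: [5, 4]
Peg 3: [6, 3]

Derivation:
After move 1 (3->0):
Peg 0: [1]
Peg 1: [3]
Peg 2: [5, 4, 2]
Peg 3: [6]

After move 2 (0->2):
Peg 0: []
Peg 1: [3]
Peg 2: [5, 4, 2, 1]
Peg 3: [6]

After move 3 (2->1):
Peg 0: []
Peg 1: [3, 1]
Peg 2: [5, 4, 2]
Peg 3: [6]

After move 4 (1->3):
Peg 0: []
Peg 1: [3]
Peg 2: [5, 4, 2]
Peg 3: [6, 1]

After move 5 (2->0):
Peg 0: [2]
Peg 1: [3]
Peg 2: [5, 4]
Peg 3: [6, 1]

After move 6 (3->0):
Peg 0: [2, 1]
Peg 1: [3]
Peg 2: [5, 4]
Peg 3: [6]

After move 7 (1->2):
Peg 0: [2, 1]
Peg 1: []
Peg 2: [5, 4, 3]
Peg 3: [6]

After move 8 (2->1):
Peg 0: [2, 1]
Peg 1: [3]
Peg 2: [5, 4]
Peg 3: [6]

After move 9 (1->3):
Peg 0: [2, 1]
Peg 1: []
Peg 2: [5, 4]
Peg 3: [6, 3]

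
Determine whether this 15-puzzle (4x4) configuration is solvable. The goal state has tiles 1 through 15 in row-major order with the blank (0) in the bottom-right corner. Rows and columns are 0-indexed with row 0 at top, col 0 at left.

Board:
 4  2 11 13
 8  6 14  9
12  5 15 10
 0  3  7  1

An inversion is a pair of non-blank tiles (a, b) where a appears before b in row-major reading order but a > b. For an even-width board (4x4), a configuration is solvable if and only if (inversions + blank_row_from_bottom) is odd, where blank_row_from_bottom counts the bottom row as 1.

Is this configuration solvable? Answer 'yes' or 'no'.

Answer: yes

Derivation:
Inversions: 56
Blank is in row 3 (0-indexed from top), which is row 1 counting from the bottom (bottom = 1).
56 + 1 = 57, which is odd, so the puzzle is solvable.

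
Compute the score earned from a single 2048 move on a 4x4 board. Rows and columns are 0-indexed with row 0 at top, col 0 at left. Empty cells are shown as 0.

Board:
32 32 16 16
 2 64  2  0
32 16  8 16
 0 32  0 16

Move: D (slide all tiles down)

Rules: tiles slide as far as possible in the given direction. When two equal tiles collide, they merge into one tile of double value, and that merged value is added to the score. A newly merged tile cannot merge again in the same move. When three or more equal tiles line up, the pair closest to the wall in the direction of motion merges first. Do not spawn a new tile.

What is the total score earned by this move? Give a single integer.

Slide down:
col 0: [32, 2, 32, 0] -> [0, 32, 2, 32]  score +0 (running 0)
col 1: [32, 64, 16, 32] -> [32, 64, 16, 32]  score +0 (running 0)
col 2: [16, 2, 8, 0] -> [0, 16, 2, 8]  score +0 (running 0)
col 3: [16, 0, 16, 16] -> [0, 0, 16, 32]  score +32 (running 32)
Board after move:
 0 32  0  0
32 64 16  0
 2 16  2 16
32 32  8 32

Answer: 32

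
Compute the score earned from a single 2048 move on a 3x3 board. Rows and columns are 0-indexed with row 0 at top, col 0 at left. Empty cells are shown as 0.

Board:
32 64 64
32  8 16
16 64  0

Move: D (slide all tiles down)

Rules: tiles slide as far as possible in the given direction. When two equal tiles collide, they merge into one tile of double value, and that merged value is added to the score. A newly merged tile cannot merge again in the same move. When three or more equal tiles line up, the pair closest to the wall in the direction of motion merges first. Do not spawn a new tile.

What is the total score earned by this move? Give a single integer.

Slide down:
col 0: [32, 32, 16] -> [0, 64, 16]  score +64 (running 64)
col 1: [64, 8, 64] -> [64, 8, 64]  score +0 (running 64)
col 2: [64, 16, 0] -> [0, 64, 16]  score +0 (running 64)
Board after move:
 0 64  0
64  8 64
16 64 16

Answer: 64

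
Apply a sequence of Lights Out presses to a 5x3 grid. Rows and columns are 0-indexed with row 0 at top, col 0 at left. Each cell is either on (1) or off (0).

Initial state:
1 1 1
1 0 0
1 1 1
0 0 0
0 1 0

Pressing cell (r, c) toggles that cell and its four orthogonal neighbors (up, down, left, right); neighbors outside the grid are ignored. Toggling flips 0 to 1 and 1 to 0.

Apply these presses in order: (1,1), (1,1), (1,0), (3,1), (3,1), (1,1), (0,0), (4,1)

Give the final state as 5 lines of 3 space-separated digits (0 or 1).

After press 1 at (1,1):
1 0 1
0 1 1
1 0 1
0 0 0
0 1 0

After press 2 at (1,1):
1 1 1
1 0 0
1 1 1
0 0 0
0 1 0

After press 3 at (1,0):
0 1 1
0 1 0
0 1 1
0 0 0
0 1 0

After press 4 at (3,1):
0 1 1
0 1 0
0 0 1
1 1 1
0 0 0

After press 5 at (3,1):
0 1 1
0 1 0
0 1 1
0 0 0
0 1 0

After press 6 at (1,1):
0 0 1
1 0 1
0 0 1
0 0 0
0 1 0

After press 7 at (0,0):
1 1 1
0 0 1
0 0 1
0 0 0
0 1 0

After press 8 at (4,1):
1 1 1
0 0 1
0 0 1
0 1 0
1 0 1

Answer: 1 1 1
0 0 1
0 0 1
0 1 0
1 0 1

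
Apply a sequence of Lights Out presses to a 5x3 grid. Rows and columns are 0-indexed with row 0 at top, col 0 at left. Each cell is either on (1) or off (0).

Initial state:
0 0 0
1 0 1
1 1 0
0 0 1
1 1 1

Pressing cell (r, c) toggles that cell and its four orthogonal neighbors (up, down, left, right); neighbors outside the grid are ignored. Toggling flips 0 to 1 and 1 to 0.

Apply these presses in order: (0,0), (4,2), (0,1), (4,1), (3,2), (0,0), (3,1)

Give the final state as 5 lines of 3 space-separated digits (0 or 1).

Answer: 1 1 1
1 1 1
1 0 1
1 1 0
0 0 0

Derivation:
After press 1 at (0,0):
1 1 0
0 0 1
1 1 0
0 0 1
1 1 1

After press 2 at (4,2):
1 1 0
0 0 1
1 1 0
0 0 0
1 0 0

After press 3 at (0,1):
0 0 1
0 1 1
1 1 0
0 0 0
1 0 0

After press 4 at (4,1):
0 0 1
0 1 1
1 1 0
0 1 0
0 1 1

After press 5 at (3,2):
0 0 1
0 1 1
1 1 1
0 0 1
0 1 0

After press 6 at (0,0):
1 1 1
1 1 1
1 1 1
0 0 1
0 1 0

After press 7 at (3,1):
1 1 1
1 1 1
1 0 1
1 1 0
0 0 0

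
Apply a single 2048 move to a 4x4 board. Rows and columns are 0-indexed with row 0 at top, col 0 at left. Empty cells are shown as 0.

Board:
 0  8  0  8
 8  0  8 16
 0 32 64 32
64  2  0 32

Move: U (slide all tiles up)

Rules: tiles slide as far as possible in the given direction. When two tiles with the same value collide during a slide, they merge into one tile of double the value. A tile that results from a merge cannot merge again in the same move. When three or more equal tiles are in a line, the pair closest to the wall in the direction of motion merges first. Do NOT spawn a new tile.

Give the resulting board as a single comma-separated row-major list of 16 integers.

Answer: 8, 8, 8, 8, 64, 32, 64, 16, 0, 2, 0, 64, 0, 0, 0, 0

Derivation:
Slide up:
col 0: [0, 8, 0, 64] -> [8, 64, 0, 0]
col 1: [8, 0, 32, 2] -> [8, 32, 2, 0]
col 2: [0, 8, 64, 0] -> [8, 64, 0, 0]
col 3: [8, 16, 32, 32] -> [8, 16, 64, 0]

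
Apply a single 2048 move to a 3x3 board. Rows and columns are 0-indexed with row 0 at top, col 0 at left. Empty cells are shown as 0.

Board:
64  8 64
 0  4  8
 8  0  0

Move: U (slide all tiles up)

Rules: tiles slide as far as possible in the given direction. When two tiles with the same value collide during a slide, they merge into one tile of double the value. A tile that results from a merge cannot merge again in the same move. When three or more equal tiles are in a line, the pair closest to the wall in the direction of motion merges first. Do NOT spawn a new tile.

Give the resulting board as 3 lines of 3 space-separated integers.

Slide up:
col 0: [64, 0, 8] -> [64, 8, 0]
col 1: [8, 4, 0] -> [8, 4, 0]
col 2: [64, 8, 0] -> [64, 8, 0]

Answer: 64  8 64
 8  4  8
 0  0  0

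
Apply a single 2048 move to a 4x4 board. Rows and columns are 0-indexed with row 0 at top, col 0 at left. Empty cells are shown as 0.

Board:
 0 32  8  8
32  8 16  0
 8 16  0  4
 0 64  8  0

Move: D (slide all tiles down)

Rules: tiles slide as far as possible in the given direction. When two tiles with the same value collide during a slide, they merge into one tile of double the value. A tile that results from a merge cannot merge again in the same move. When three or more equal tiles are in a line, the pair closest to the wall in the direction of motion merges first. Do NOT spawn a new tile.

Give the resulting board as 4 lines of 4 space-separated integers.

Answer:  0 32  0  0
 0  8  8  0
32 16 16  8
 8 64  8  4

Derivation:
Slide down:
col 0: [0, 32, 8, 0] -> [0, 0, 32, 8]
col 1: [32, 8, 16, 64] -> [32, 8, 16, 64]
col 2: [8, 16, 0, 8] -> [0, 8, 16, 8]
col 3: [8, 0, 4, 0] -> [0, 0, 8, 4]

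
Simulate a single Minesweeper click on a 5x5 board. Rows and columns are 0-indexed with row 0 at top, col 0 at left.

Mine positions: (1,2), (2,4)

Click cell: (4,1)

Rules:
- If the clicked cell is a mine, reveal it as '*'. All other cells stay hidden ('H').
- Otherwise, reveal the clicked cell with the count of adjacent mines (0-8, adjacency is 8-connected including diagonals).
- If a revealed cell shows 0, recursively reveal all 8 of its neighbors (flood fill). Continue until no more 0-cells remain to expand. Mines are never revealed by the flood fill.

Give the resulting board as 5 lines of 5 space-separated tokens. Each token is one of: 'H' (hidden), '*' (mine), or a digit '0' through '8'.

0 1 H H H
0 1 H H H
0 1 1 2 H
0 0 0 1 1
0 0 0 0 0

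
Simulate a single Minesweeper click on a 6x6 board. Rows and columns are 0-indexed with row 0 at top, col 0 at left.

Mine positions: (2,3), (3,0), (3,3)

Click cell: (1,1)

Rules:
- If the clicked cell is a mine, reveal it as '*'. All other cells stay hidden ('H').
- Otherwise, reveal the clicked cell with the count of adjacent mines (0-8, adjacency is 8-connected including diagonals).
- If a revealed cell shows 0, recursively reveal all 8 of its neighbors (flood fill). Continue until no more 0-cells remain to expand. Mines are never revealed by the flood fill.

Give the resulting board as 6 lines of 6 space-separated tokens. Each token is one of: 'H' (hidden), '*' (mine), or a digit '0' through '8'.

0 0 0 0 0 0
0 0 1 1 1 0
1 1 2 H 2 0
H H H H 2 0
1 1 1 1 1 0
0 0 0 0 0 0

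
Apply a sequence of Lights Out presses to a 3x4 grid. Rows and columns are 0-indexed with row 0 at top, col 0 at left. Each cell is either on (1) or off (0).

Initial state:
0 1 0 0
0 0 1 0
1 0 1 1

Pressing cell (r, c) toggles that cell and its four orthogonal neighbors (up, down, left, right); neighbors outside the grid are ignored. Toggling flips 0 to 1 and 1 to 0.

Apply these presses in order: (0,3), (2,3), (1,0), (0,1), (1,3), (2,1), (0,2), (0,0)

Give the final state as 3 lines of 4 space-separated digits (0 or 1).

After press 1 at (0,3):
0 1 1 1
0 0 1 1
1 0 1 1

After press 2 at (2,3):
0 1 1 1
0 0 1 0
1 0 0 0

After press 3 at (1,0):
1 1 1 1
1 1 1 0
0 0 0 0

After press 4 at (0,1):
0 0 0 1
1 0 1 0
0 0 0 0

After press 5 at (1,3):
0 0 0 0
1 0 0 1
0 0 0 1

After press 6 at (2,1):
0 0 0 0
1 1 0 1
1 1 1 1

After press 7 at (0,2):
0 1 1 1
1 1 1 1
1 1 1 1

After press 8 at (0,0):
1 0 1 1
0 1 1 1
1 1 1 1

Answer: 1 0 1 1
0 1 1 1
1 1 1 1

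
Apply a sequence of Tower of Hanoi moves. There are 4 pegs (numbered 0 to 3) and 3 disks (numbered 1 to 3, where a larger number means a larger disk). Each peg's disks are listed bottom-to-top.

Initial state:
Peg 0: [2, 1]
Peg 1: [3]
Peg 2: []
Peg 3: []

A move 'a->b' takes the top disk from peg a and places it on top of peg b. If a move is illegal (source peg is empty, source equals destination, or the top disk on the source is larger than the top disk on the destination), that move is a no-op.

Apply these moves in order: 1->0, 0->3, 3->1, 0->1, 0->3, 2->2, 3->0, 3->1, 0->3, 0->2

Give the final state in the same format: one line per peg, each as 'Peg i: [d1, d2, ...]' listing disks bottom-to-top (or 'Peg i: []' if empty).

After move 1 (1->0):
Peg 0: [2, 1]
Peg 1: [3]
Peg 2: []
Peg 3: []

After move 2 (0->3):
Peg 0: [2]
Peg 1: [3]
Peg 2: []
Peg 3: [1]

After move 3 (3->1):
Peg 0: [2]
Peg 1: [3, 1]
Peg 2: []
Peg 3: []

After move 4 (0->1):
Peg 0: [2]
Peg 1: [3, 1]
Peg 2: []
Peg 3: []

After move 5 (0->3):
Peg 0: []
Peg 1: [3, 1]
Peg 2: []
Peg 3: [2]

After move 6 (2->2):
Peg 0: []
Peg 1: [3, 1]
Peg 2: []
Peg 3: [2]

After move 7 (3->0):
Peg 0: [2]
Peg 1: [3, 1]
Peg 2: []
Peg 3: []

After move 8 (3->1):
Peg 0: [2]
Peg 1: [3, 1]
Peg 2: []
Peg 3: []

After move 9 (0->3):
Peg 0: []
Peg 1: [3, 1]
Peg 2: []
Peg 3: [2]

After move 10 (0->2):
Peg 0: []
Peg 1: [3, 1]
Peg 2: []
Peg 3: [2]

Answer: Peg 0: []
Peg 1: [3, 1]
Peg 2: []
Peg 3: [2]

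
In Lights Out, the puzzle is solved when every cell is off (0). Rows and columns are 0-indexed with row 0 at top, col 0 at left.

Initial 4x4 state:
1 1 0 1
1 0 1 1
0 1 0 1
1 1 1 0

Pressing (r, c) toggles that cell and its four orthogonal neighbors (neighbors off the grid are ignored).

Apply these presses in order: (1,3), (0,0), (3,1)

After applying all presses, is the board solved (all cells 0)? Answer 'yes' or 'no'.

Answer: yes

Derivation:
After press 1 at (1,3):
1 1 0 0
1 0 0 0
0 1 0 0
1 1 1 0

After press 2 at (0,0):
0 0 0 0
0 0 0 0
0 1 0 0
1 1 1 0

After press 3 at (3,1):
0 0 0 0
0 0 0 0
0 0 0 0
0 0 0 0

Lights still on: 0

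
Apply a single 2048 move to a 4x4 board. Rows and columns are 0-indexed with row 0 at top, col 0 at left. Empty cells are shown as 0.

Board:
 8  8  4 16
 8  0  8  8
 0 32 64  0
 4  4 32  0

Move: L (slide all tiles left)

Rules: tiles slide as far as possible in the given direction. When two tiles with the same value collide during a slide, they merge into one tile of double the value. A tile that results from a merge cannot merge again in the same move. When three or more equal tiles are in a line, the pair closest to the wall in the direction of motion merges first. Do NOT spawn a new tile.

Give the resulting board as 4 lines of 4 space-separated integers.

Answer: 16  4 16  0
16  8  0  0
32 64  0  0
 8 32  0  0

Derivation:
Slide left:
row 0: [8, 8, 4, 16] -> [16, 4, 16, 0]
row 1: [8, 0, 8, 8] -> [16, 8, 0, 0]
row 2: [0, 32, 64, 0] -> [32, 64, 0, 0]
row 3: [4, 4, 32, 0] -> [8, 32, 0, 0]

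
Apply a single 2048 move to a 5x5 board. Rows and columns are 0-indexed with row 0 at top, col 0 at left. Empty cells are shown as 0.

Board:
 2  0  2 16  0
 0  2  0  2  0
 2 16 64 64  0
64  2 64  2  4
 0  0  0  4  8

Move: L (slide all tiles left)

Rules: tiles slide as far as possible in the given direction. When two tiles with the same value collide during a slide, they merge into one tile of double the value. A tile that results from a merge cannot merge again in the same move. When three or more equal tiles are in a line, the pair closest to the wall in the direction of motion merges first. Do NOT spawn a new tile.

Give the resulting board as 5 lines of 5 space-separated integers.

Slide left:
row 0: [2, 0, 2, 16, 0] -> [4, 16, 0, 0, 0]
row 1: [0, 2, 0, 2, 0] -> [4, 0, 0, 0, 0]
row 2: [2, 16, 64, 64, 0] -> [2, 16, 128, 0, 0]
row 3: [64, 2, 64, 2, 4] -> [64, 2, 64, 2, 4]
row 4: [0, 0, 0, 4, 8] -> [4, 8, 0, 0, 0]

Answer:   4  16   0   0   0
  4   0   0   0   0
  2  16 128   0   0
 64   2  64   2   4
  4   8   0   0   0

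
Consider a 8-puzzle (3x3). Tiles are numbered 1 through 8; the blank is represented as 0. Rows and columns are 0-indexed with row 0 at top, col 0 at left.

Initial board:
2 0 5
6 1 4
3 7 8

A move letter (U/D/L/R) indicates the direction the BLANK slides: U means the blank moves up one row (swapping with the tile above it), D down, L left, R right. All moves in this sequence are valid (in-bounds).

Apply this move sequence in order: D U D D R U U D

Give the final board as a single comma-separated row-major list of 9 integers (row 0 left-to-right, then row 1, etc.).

Answer: 2, 1, 5, 6, 7, 0, 3, 8, 4

Derivation:
After move 1 (D):
2 1 5
6 0 4
3 7 8

After move 2 (U):
2 0 5
6 1 4
3 7 8

After move 3 (D):
2 1 5
6 0 4
3 7 8

After move 4 (D):
2 1 5
6 7 4
3 0 8

After move 5 (R):
2 1 5
6 7 4
3 8 0

After move 6 (U):
2 1 5
6 7 0
3 8 4

After move 7 (U):
2 1 0
6 7 5
3 8 4

After move 8 (D):
2 1 5
6 7 0
3 8 4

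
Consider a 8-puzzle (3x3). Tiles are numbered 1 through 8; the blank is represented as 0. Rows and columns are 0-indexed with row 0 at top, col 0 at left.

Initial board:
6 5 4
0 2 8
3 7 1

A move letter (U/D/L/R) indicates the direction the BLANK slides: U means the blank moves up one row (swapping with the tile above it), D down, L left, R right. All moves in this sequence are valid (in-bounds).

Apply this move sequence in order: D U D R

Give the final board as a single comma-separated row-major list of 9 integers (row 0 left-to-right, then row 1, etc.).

After move 1 (D):
6 5 4
3 2 8
0 7 1

After move 2 (U):
6 5 4
0 2 8
3 7 1

After move 3 (D):
6 5 4
3 2 8
0 7 1

After move 4 (R):
6 5 4
3 2 8
7 0 1

Answer: 6, 5, 4, 3, 2, 8, 7, 0, 1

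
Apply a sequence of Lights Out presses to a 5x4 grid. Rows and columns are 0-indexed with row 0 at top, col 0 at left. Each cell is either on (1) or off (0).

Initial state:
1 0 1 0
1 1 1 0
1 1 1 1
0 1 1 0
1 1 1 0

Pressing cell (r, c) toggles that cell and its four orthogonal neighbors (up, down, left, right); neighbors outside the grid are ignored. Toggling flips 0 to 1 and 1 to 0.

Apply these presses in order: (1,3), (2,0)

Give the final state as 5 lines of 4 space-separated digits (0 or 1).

Answer: 1 0 1 1
0 1 0 1
0 0 1 0
1 1 1 0
1 1 1 0

Derivation:
After press 1 at (1,3):
1 0 1 1
1 1 0 1
1 1 1 0
0 1 1 0
1 1 1 0

After press 2 at (2,0):
1 0 1 1
0 1 0 1
0 0 1 0
1 1 1 0
1 1 1 0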